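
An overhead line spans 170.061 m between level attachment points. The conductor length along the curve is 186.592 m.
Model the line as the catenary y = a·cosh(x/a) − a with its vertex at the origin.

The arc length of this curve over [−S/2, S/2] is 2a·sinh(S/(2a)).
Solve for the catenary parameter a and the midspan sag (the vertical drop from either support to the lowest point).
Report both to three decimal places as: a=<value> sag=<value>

a=112.928 sag=33.554

seed: a₀ = √(S³/(24(L−S))) = √(170.061³/(24·16.531)) = 111.340177
iter 1: u=0.763700  f(a)=+4.888e-01  f'(a)=-3.146e-01  a ← 111.340177 − (+4.888e-01/-3.146e-01) = 112.893827
iter 2: u=0.753190  f(a)=+1.042e-02  f'(a)=-3.013e-01  a ← 112.893827 − (+1.042e-02/-3.013e-01) = 112.928405
iter 3: u=0.752959  f(a)=+4.963e-06  f'(a)=-3.011e-01  a ← 112.928405 − (+4.963e-06/-3.011e-01) = 112.928422
iter 4: u=0.752959  f(a)=+1.137e-12  f'(a)=-3.011e-01  a ← 112.928422 − (+1.137e-12/-3.011e-01) = 112.928422
converged: |Δa| < 1e-12 after 4 iterations
sag = a·(cosh(S/(2a)) − 1) = 112.928422·(cosh(0.752959) − 1) = 33.553564
T_max/T_min = cosh(S/(2a)) = 1.297122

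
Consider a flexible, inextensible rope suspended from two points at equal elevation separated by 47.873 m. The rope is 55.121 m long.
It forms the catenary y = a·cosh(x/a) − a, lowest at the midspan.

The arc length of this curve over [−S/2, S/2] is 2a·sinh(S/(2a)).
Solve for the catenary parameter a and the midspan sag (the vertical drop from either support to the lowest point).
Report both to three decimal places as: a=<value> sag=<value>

seed: a₀ = √(S³/(24(L−S))) = √(47.873³/(24·7.248)) = 25.114310
iter 1: u=0.953102  f(a)=+3.364e-01  f'(a)=-6.314e-01  a ← 25.114310 − (+3.364e-01/-6.314e-01) = 25.647151
iter 2: u=0.933301  f(a)=+1.100e-02  f'(a)=-5.907e-01  a ← 25.647151 − (+1.100e-02/-5.907e-01) = 25.665781
iter 3: u=0.932623  f(a)=+1.266e-05  f'(a)=-5.893e-01  a ← 25.665781 − (+1.266e-05/-5.893e-01) = 25.665803
iter 4: u=0.932622  f(a)=+1.679e-11  f'(a)=-5.893e-01  a ← 25.665803 − (+1.679e-11/-5.893e-01) = 25.665803
iter 5: u=0.932622  f(a)=-7.105e-15  f'(a)=-5.893e-01  a ← 25.665803 − (-7.105e-15/-5.893e-01) = 25.665803
converged: |Δa| < 1e-12 after 5 iterations
sag = a·(cosh(S/(2a)) − 1) = 25.665803·(cosh(0.932622) − 1) = 11.994715
T_max/T_min = cosh(S/(2a)) = 1.467342

a=25.666 sag=11.995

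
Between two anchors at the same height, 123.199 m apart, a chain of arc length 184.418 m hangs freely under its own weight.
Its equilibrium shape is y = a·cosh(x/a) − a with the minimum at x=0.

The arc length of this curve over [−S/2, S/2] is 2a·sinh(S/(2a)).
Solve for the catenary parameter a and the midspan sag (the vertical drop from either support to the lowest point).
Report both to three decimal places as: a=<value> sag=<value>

seed: a₀ = √(S³/(24(L−S))) = √(123.199³/(24·61.219)) = 35.674840
iter 1: u=1.726693  f(a)=+9.802e+00  f'(a)=-4.570e+00  a ← 35.674840 − (+9.802e+00/-4.570e+00) = 37.819365
iter 2: u=1.628782  f(a)=+9.534e-01  f'(a)=-3.721e+00  a ← 37.819365 − (+9.534e-01/-3.721e+00) = 38.075579
iter 3: u=1.617822  f(a)=+1.117e-02  f'(a)=-3.634e+00  a ← 38.075579 − (+1.117e-02/-3.634e+00) = 38.078651
iter 4: u=1.617691  f(a)=+1.571e-06  f'(a)=-3.633e+00  a ← 38.078651 − (+1.571e-06/-3.633e+00) = 38.078651
iter 5: u=1.617691  f(a)=+2.842e-14  f'(a)=-3.633e+00  a ← 38.078651 − (+2.842e-14/-3.633e+00) = 38.078651
converged: |Δa| < 1e-12 after 5 iterations
sag = a·(cosh(S/(2a)) − 1) = 38.078651·(cosh(1.617691) − 1) = 61.683483
T_max/T_min = cosh(S/(2a)) = 2.619897

a=38.079 sag=61.683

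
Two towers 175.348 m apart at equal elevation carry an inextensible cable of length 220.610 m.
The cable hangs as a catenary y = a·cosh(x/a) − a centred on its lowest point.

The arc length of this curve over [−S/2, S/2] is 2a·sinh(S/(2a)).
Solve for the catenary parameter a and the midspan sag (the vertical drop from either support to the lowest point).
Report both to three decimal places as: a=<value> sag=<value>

seed: a₀ = √(S³/(24(L−S))) = √(175.348³/(24·45.262)) = 70.449633
iter 1: u=1.244492  f(a)=+3.637e+00  f'(a)=-1.495e+00  a ← 70.449633 − (+3.637e+00/-1.495e+00) = 72.881993
iter 2: u=1.202958  f(a)=+1.969e-01  f'(a)=-1.337e+00  a ← 72.881993 − (+1.969e-01/-1.337e+00) = 73.029184
iter 3: u=1.200534  f(a)=+6.497e-04  f'(a)=-1.329e+00  a ← 73.029184 − (+6.497e-04/-1.329e+00) = 73.029673
iter 4: u=1.200526  f(a)=+7.128e-09  f'(a)=-1.329e+00  a ← 73.029673 − (+7.128e-09/-1.329e+00) = 73.029673
iter 5: u=1.200526  f(a)=-2.842e-14  f'(a)=-1.329e+00  a ← 73.029673 − (-2.842e-14/-1.329e+00) = 73.029673
converged: |Δa| < 1e-12 after 5 iterations
sag = a·(cosh(S/(2a)) − 1) = 73.029673·(cosh(1.200526) − 1) = 59.259881
T_max/T_min = cosh(S/(2a)) = 1.811449

a=73.030 sag=59.260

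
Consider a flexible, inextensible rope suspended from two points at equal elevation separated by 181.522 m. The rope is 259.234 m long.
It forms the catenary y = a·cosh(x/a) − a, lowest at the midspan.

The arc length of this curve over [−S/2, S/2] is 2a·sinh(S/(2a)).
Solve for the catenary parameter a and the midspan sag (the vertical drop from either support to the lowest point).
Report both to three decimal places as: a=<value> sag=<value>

seed: a₀ = √(S³/(24(L−S))) = √(181.522³/(24·77.712)) = 56.629697
iter 1: u=1.602710  f(a)=+1.061e+01  f'(a)=-3.517e+00  a ← 56.629697 − (+1.061e+01/-3.517e+00) = 59.647146
iter 2: u=1.521632  f(a)=+9.073e-01  f'(a)=-2.940e+00  a ← 59.647146 − (+9.073e-01/-2.940e+00) = 59.955812
iter 3: u=1.513798  f(a)=+8.000e-03  f'(a)=-2.888e+00  a ← 59.955812 − (+8.000e-03/-2.888e+00) = 59.958582
iter 4: u=1.513728  f(a)=+6.341e-07  f'(a)=-2.887e+00  a ← 59.958582 − (+6.341e-07/-2.887e+00) = 59.958582
iter 5: u=1.513728  f(a)=-5.684e-14  f'(a)=-2.887e+00  a ← 59.958582 − (-5.684e-14/-2.887e+00) = 59.958582
converged: |Δa| < 1e-12 after 5 iterations
sag = a·(cosh(S/(2a)) − 1) = 59.958582·(cosh(1.513728) − 1) = 82.854576
T_max/T_min = cosh(S/(2a)) = 2.381864

a=59.959 sag=82.855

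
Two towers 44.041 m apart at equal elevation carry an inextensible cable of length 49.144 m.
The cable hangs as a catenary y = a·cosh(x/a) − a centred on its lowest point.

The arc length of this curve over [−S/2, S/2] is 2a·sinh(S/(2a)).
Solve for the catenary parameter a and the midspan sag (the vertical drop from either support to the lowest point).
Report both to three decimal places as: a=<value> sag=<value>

a=26.857 sag=9.545

seed: a₀ = √(S³/(24(L−S))) = √(44.041³/(24·5.103)) = 26.409936
iter 1: u=0.833796  f(a)=+1.803e-01  f'(a)=-4.140e-01  a ← 26.409936 − (+1.803e-01/-4.140e-01) = 26.845575
iter 2: u=0.820266  f(a)=+4.559e-03  f'(a)=-3.933e-01  a ← 26.845575 − (+4.559e-03/-3.933e-01) = 26.857168
iter 3: u=0.819911  f(a)=+3.081e-06  f'(a)=-3.928e-01  a ← 26.857168 − (+3.081e-06/-3.928e-01) = 26.857175
iter 4: u=0.819911  f(a)=+1.407e-12  f'(a)=-3.928e-01  a ← 26.857175 − (+1.407e-12/-3.928e-01) = 26.857175
converged: |Δa| < 1e-12 after 4 iterations
sag = a·(cosh(S/(2a)) − 1) = 26.857175·(cosh(0.819911) − 1) = 9.544625
T_max/T_min = cosh(S/(2a)) = 1.355385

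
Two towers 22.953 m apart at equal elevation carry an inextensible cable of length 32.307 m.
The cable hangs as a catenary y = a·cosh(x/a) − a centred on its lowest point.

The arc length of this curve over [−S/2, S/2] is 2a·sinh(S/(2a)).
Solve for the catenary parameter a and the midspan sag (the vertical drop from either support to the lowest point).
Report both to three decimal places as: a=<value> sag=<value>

a=7.752 sag=10.166

seed: a₀ = √(S³/(24(L−S))) = √(22.953³/(24·9.354)) = 7.339304
iter 1: u=1.563704  f(a)=+1.212e+00  f'(a)=-3.229e+00  a ← 7.339304 − (+1.212e+00/-3.229e+00) = 7.714777
iter 2: u=1.487600  f(a)=+9.926e-02  f'(a)=-2.720e+00  a ← 7.714777 − (+9.926e-02/-2.720e+00) = 7.751265
iter 3: u=1.480597  f(a)=+7.963e-04  f'(a)=-2.677e+00  a ← 7.751265 − (+7.963e-04/-2.677e+00) = 7.751562
iter 4: u=1.480540  f(a)=+5.215e-08  f'(a)=-2.676e+00  a ← 7.751562 − (+5.215e-08/-2.676e+00) = 7.751562
iter 5: u=1.480540  f(a)=+0.000e+00  f'(a)=-2.676e+00  a ← 7.751562 − (+0.000e+00/-2.676e+00) = 7.751562
converged: |Δa| < 1e-12 after 5 iterations
sag = a·(cosh(S/(2a)) − 1) = 7.751562·(cosh(1.480540) − 1) = 10.165533
T_max/T_min = cosh(S/(2a)) = 2.311417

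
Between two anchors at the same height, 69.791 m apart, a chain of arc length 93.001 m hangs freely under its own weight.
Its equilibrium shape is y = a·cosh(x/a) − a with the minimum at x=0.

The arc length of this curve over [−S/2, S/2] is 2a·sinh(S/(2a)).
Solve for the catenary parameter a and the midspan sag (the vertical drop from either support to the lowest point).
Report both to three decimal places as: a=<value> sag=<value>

a=25.852 sag=27.352

seed: a₀ = √(S³/(24(L−S))) = √(69.791³/(24·23.210)) = 24.703355
iter 1: u=1.412581  f(a)=+2.429e+00  f'(a)=-2.282e+00  a ← 24.703355 − (+2.429e+00/-2.282e+00) = 25.767772
iter 2: u=1.354230  f(a)=+1.658e-01  f'(a)=-1.980e+00  a ← 25.767772 − (+1.658e-01/-1.980e+00) = 25.851510
iter 3: u=1.349844  f(a)=+8.978e-04  f'(a)=-1.959e+00  a ← 25.851510 − (+8.978e-04/-1.959e+00) = 25.851969
iter 4: u=1.349820  f(a)=+2.664e-08  f'(a)=-1.958e+00  a ← 25.851969 − (+2.664e-08/-1.958e+00) = 25.851969
iter 5: u=1.349820  f(a)=+1.421e-14  f'(a)=-1.958e+00  a ← 25.851969 − (+1.421e-14/-1.958e+00) = 25.851969
converged: |Δa| < 1e-12 after 5 iterations
sag = a·(cosh(S/(2a)) − 1) = 25.851969·(cosh(1.349820) − 1) = 27.351610
T_max/T_min = cosh(S/(2a)) = 2.058009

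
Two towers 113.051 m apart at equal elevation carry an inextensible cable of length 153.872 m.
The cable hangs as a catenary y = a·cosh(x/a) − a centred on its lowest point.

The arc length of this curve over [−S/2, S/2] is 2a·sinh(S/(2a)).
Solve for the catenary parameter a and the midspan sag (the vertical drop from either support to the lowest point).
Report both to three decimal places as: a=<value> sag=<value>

seed: a₀ = √(S³/(24(L−S))) = √(113.051³/(24·40.821)) = 38.402913
iter 1: u=1.471907  f(a)=+4.657e+00  f'(a)=-2.624e+00  a ← 38.402913 − (+4.657e+00/-2.624e+00) = 40.177961
iter 2: u=1.406878  f(a)=+3.424e-01  f'(a)=-2.251e+00  a ← 40.177961 − (+3.424e-01/-2.251e+00) = 40.330063
iter 3: u=1.401572  f(a)=+2.175e-03  f'(a)=-2.222e+00  a ← 40.330063 − (+2.175e-03/-2.222e+00) = 40.331041
iter 4: u=1.401538  f(a)=+8.897e-08  f'(a)=-2.222e+00  a ← 40.331041 − (+8.897e-08/-2.222e+00) = 40.331041
iter 5: u=1.401538  f(a)=-2.842e-14  f'(a)=-2.222e+00  a ← 40.331041 − (-2.842e-14/-2.222e+00) = 40.331041
converged: |Δa| < 1e-12 after 5 iterations
sag = a·(cosh(S/(2a)) − 1) = 40.331041·(cosh(1.401538) − 1) = 46.535183
T_max/T_min = cosh(S/(2a)) = 2.153830

a=40.331 sag=46.535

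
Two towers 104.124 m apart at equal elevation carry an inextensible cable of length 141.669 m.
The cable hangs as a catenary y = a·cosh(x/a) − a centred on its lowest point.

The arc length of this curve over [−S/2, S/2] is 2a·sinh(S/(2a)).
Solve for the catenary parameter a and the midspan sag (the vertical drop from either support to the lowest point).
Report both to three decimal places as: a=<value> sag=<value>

seed: a₀ = √(S³/(24(L−S))) = √(104.124³/(24·37.545)) = 35.395218
iter 1: u=1.470877  f(a)=+4.277e+00  f'(a)=-2.617e+00  a ← 35.395218 − (+4.277e+00/-2.617e+00) = 37.029305
iter 2: u=1.405968  f(a)=+3.140e-01  f'(a)=-2.246e+00  a ← 37.029305 − (+3.140e-01/-2.246e+00) = 37.169124
iter 3: u=1.400679  f(a)=+1.989e-03  f'(a)=-2.218e+00  a ← 37.169124 − (+1.989e-03/-2.218e+00) = 37.170021
iter 4: u=1.400645  f(a)=+8.095e-08  f'(a)=-2.217e+00  a ← 37.170021 − (+8.095e-08/-2.217e+00) = 37.170021
iter 5: u=1.400645  f(a)=+0.000e+00  f'(a)=-2.217e+00  a ← 37.170021 − (+0.000e+00/-2.217e+00) = 37.170021
converged: |Δa| < 1e-12 after 5 iterations
sag = a·(cosh(S/(2a)) − 1) = 37.170021·(cosh(1.400645) − 1) = 42.824584
T_max/T_min = cosh(S/(2a)) = 2.152127

a=37.170 sag=42.825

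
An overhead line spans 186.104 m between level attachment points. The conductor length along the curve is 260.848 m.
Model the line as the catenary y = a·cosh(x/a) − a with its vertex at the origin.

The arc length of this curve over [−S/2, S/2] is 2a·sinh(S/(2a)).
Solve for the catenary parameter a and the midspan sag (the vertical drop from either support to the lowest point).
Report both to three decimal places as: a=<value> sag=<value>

a=63.265 sag=81.693

seed: a₀ = √(S³/(24(L−S))) = √(186.104³/(24·74.744)) = 59.943179
iter 1: u=1.552337  f(a)=+9.540e+00  f'(a)=-3.149e+00  a ← 59.943179 − (+9.540e+00/-3.149e+00) = 62.972868
iter 2: u=1.477652  f(a)=+7.710e-01  f'(a)=-2.659e+00  a ← 62.972868 − (+7.710e-01/-2.659e+00) = 63.262852
iter 3: u=1.470879  f(a)=+6.014e-03  f'(a)=-2.617e+00  a ← 63.262852 − (+6.014e-03/-2.617e+00) = 63.265150
iter 4: u=1.470826  f(a)=+3.722e-07  f'(a)=-2.617e+00  a ← 63.265150 − (+3.722e-07/-2.617e+00) = 63.265150
iter 5: u=1.470826  f(a)=-5.684e-14  f'(a)=-2.617e+00  a ← 63.265150 − (-5.684e-14/-2.617e+00) = 63.265150
converged: |Δa| < 1e-12 after 5 iterations
sag = a·(cosh(S/(2a)) − 1) = 63.265150·(cosh(1.470826) − 1) = 81.693116
T_max/T_min = cosh(S/(2a)) = 2.291281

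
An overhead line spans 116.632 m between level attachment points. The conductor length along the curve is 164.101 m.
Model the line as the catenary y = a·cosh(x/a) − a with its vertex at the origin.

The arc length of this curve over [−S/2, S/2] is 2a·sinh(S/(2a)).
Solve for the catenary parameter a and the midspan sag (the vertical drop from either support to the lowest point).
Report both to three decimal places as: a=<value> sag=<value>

a=39.411 sag=51.614

seed: a₀ = √(S³/(24(L−S))) = √(116.632³/(24·47.469)) = 37.317790
iter 1: u=1.562686  f(a)=+6.145e+00  f'(a)=-3.222e+00  a ← 37.317790 − (+6.145e+00/-3.222e+00) = 39.224875
iter 2: u=1.486710  f(a)=+5.024e-01  f'(a)=-2.715e+00  a ← 39.224875 − (+5.024e-01/-2.715e+00) = 39.409952
iter 3: u=1.479728  f(a)=+4.020e-03  f'(a)=-2.671e+00  a ← 39.409952 − (+4.020e-03/-2.671e+00) = 39.411457
iter 4: u=1.479671  f(a)=+2.620e-07  f'(a)=-2.671e+00  a ← 39.411457 − (+2.620e-07/-2.671e+00) = 39.411457
iter 5: u=1.479671  f(a)=+0.000e+00  f'(a)=-2.671e+00  a ← 39.411457 − (+0.000e+00/-2.671e+00) = 39.411457
converged: |Δa| < 1e-12 after 5 iterations
sag = a·(cosh(S/(2a)) − 1) = 39.411457·(cosh(1.479671) − 1) = 51.613526
T_max/T_min = cosh(S/(2a)) = 2.309607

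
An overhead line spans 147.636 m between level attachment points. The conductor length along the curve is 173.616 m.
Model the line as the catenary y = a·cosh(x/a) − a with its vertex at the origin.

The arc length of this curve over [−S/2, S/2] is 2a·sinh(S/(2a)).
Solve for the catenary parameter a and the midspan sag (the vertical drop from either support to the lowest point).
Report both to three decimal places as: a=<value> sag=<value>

seed: a₀ = √(S³/(24(L−S))) = √(147.636³/(24·25.980)) = 71.839485
iter 1: u=1.027541  f(a)=+1.407e+00  f'(a)=-8.026e-01  a ← 71.839485 − (+1.407e+00/-8.026e-01) = 73.591985
iter 2: u=1.003071  f(a)=+5.311e-02  f'(a)=-7.430e-01  a ← 73.591985 − (+5.311e-02/-7.430e-01) = 73.663469
iter 3: u=1.002098  f(a)=+8.232e-05  f'(a)=-7.407e-01  a ← 73.663469 − (+8.232e-05/-7.407e-01) = 73.663580
iter 4: u=1.002096  f(a)=+1.984e-10  f'(a)=-7.407e-01  a ← 73.663580 − (+1.984e-10/-7.407e-01) = 73.663580
iter 5: u=1.002096  f(a)=-2.842e-14  f'(a)=-7.407e-01  a ← 73.663580 − (-2.842e-14/-7.407e-01) = 73.663580
converged: |Δa| < 1e-12 after 5 iterations
sag = a·(cosh(S/(2a)) − 1) = 73.663580·(cosh(1.002096) − 1) = 40.186988
T_max/T_min = cosh(S/(2a)) = 1.545548

a=73.664 sag=40.187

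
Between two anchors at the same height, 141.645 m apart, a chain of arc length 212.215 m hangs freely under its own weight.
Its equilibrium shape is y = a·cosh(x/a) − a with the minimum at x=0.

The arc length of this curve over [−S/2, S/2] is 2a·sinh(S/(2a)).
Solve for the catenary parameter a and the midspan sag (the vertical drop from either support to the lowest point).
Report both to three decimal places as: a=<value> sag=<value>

seed: a₀ = √(S³/(24(L−S))) = √(141.645³/(24·70.570)) = 40.962475
iter 1: u=1.728960  f(a)=+1.133e+01  f'(a)=-4.592e+00  a ← 40.962475 − (+1.133e+01/-4.592e+00) = 43.430005
iter 2: u=1.630727  f(a)=+1.105e+00  f'(a)=-3.737e+00  a ← 43.430005 − (+1.105e+00/-3.737e+00) = 43.725616
iter 3: u=1.619703  f(a)=+1.300e-02  f'(a)=-3.649e+00  a ← 43.725616 − (+1.300e-02/-3.649e+00) = 43.729179
iter 4: u=1.619571  f(a)=+1.848e-06  f'(a)=-3.648e+00  a ← 43.729179 − (+1.848e-06/-3.648e+00) = 43.729180
iter 5: u=1.619571  f(a)=+2.842e-14  f'(a)=-3.648e+00  a ← 43.729180 − (+2.842e-14/-3.648e+00) = 43.729180
converged: |Δa| < 1e-12 after 5 iterations
sag = a·(cosh(S/(2a)) − 1) = 43.729180·(cosh(1.619571) − 1) = 71.035984
T_max/T_min = cosh(S/(2a)) = 2.624453

a=43.729 sag=71.036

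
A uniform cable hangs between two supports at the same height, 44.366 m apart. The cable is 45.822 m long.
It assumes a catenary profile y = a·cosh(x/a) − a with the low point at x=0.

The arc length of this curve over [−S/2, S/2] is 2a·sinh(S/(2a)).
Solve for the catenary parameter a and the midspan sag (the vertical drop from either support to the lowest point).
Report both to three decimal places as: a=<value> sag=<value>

a=50.235 sag=4.978

seed: a₀ = √(S³/(24(L−S))) = √(44.366³/(24·1.456)) = 49.990687
iter 1: u=0.443743  f(a)=+1.440e-02  f'(a)=-5.941e-02  a ← 49.990687 − (+1.440e-02/-5.941e-02) = 50.233125
iter 2: u=0.441601  f(a)=+1.054e-04  f'(a)=-5.854e-02  a ← 50.233125 − (+1.054e-04/-5.854e-02) = 50.234926
iter 3: u=0.441585  f(a)=+5.745e-09  f'(a)=-5.853e-02  a ← 50.234926 − (+5.745e-09/-5.853e-02) = 50.234926
iter 4: u=0.441585  f(a)=+0.000e+00  f'(a)=-5.853e-02  a ← 50.234926 − (+0.000e+00/-5.853e-02) = 50.234926
converged: |Δa| < 1e-12 after 4 iterations
sag = a·(cosh(S/(2a)) − 1) = 50.234926·(cosh(0.441585) − 1) = 4.977950
T_max/T_min = cosh(S/(2a)) = 1.099093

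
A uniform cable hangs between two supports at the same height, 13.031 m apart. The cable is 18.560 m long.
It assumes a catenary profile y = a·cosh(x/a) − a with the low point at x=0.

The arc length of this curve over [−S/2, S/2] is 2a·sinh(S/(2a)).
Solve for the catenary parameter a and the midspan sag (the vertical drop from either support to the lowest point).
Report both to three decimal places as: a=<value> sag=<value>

a=4.322 sag=5.915

seed: a₀ = √(S³/(24(L−S))) = √(13.031³/(24·5.529)) = 4.083548
iter 1: u=1.595549  f(a)=+7.480e-01  f'(a)=-3.463e+00  a ← 4.083548 − (+7.480e-01/-3.463e+00) = 4.299538
iter 2: u=1.515395  f(a)=+6.344e-02  f'(a)=-2.898e+00  a ← 4.299538 − (+6.344e-02/-2.898e+00) = 4.321428
iter 3: u=1.507719  f(a)=+5.499e-04  f'(a)=-2.848e+00  a ← 4.321428 − (+5.499e-04/-2.848e+00) = 4.321621
iter 4: u=1.507652  f(a)=+4.210e-08  f'(a)=-2.848e+00  a ← 4.321621 − (+4.210e-08/-2.848e+00) = 4.321621
iter 5: u=1.507652  f(a)=+0.000e+00  f'(a)=-2.848e+00  a ← 4.321621 − (+0.000e+00/-2.848e+00) = 4.321621
converged: |Δa| < 1e-12 after 5 iterations
sag = a·(cosh(S/(2a)) − 1) = 4.321621·(cosh(1.507652) − 1) = 5.915313
T_max/T_min = cosh(S/(2a)) = 2.368772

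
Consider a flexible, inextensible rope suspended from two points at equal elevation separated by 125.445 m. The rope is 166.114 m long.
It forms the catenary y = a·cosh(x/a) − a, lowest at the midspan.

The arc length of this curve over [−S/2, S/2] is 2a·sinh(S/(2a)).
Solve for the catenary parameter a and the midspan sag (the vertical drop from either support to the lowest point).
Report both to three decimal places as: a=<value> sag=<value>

seed: a₀ = √(S³/(24(L−S))) = √(125.445³/(24·40.669)) = 44.972048
iter 1: u=1.394700  f(a)=+4.144e+00  f'(a)=-2.186e+00  a ← 44.972048 − (+4.144e+00/-2.186e+00) = 46.867781
iter 2: u=1.338286  f(a)=+2.764e-01  f'(a)=-1.903e+00  a ← 46.867781 − (+2.764e-01/-1.903e+00) = 47.013028
iter 3: u=1.334151  f(a)=+1.424e-03  f'(a)=-1.883e+00  a ← 47.013028 − (+1.424e-03/-1.883e+00) = 47.013784
iter 4: u=1.334130  f(a)=+3.826e-08  f'(a)=-1.883e+00  a ← 47.013784 − (+3.826e-08/-1.883e+00) = 47.013784
iter 5: u=1.334130  f(a)=+2.842e-14  f'(a)=-1.883e+00  a ← 47.013784 − (+2.842e-14/-1.883e+00) = 47.013784
converged: |Δa| < 1e-12 after 5 iterations
sag = a·(cosh(S/(2a)) − 1) = 47.013784·(cosh(1.334130) − 1) = 48.426046
T_max/T_min = cosh(S/(2a)) = 2.030039

a=47.014 sag=48.426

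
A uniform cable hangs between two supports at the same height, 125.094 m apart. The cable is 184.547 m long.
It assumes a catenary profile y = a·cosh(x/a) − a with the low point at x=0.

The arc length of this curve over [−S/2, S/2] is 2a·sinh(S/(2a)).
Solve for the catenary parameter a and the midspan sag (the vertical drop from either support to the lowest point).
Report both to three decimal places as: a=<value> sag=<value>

a=39.436 sag=60.912

seed: a₀ = √(S³/(24(L−S))) = √(125.094³/(24·59.453)) = 37.039252
iter 1: u=1.688668  f(a)=+9.076e+00  f'(a)=-4.224e+00  a ← 37.039252 − (+9.076e+00/-4.224e+00) = 39.187851
iter 2: u=1.596081  f(a)=+8.496e-01  f'(a)=-3.467e+00  a ← 39.187851 − (+8.496e-01/-3.467e+00) = 39.432910
iter 3: u=1.586162  f(a)=+9.144e-03  f'(a)=-3.393e+00  a ← 39.432910 − (+9.144e-03/-3.393e+00) = 39.435605
iter 4: u=1.586054  f(a)=+1.084e-06  f'(a)=-3.392e+00  a ← 39.435605 − (+1.084e-06/-3.392e+00) = 39.435605
iter 5: u=1.586054  f(a)=+0.000e+00  f'(a)=-3.392e+00  a ← 39.435605 − (+0.000e+00/-3.392e+00) = 39.435605
converged: |Δa| < 1e-12 after 5 iterations
sag = a·(cosh(S/(2a)) − 1) = 39.435605·(cosh(1.586054) − 1) = 60.911621
T_max/T_min = cosh(S/(2a)) = 2.544584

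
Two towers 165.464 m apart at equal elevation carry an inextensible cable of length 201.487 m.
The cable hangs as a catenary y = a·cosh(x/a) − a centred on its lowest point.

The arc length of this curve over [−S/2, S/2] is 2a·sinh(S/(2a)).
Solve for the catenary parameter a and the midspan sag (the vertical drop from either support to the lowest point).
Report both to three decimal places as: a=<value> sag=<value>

seed: a₀ = √(S³/(24(L−S))) = √(165.464³/(24·36.023)) = 72.386857
iter 1: u=1.142915  f(a)=+2.427e+00  f'(a)=-1.132e+00  a ← 72.386857 − (+2.427e+00/-1.132e+00) = 74.532012
iter 2: u=1.110020  f(a)=+1.121e-01  f'(a)=-1.029e+00  a ← 74.532012 − (+1.121e-01/-1.029e+00) = 74.640909
iter 3: u=1.108400  f(a)=+2.646e-04  f'(a)=-1.024e+00  a ← 74.640909 − (+2.646e-04/-1.024e+00) = 74.641167
iter 4: u=1.108396  f(a)=+1.482e-09  f'(a)=-1.024e+00  a ← 74.641167 − (+1.482e-09/-1.024e+00) = 74.641167
iter 5: u=1.108396  f(a)=+0.000e+00  f'(a)=-1.024e+00  a ← 74.641167 − (+0.000e+00/-1.024e+00) = 74.641167
converged: |Δa| < 1e-12 after 5 iterations
sag = a·(cosh(S/(2a)) − 1) = 74.641167·(cosh(1.108396) − 1) = 50.740477
T_max/T_min = cosh(S/(2a)) = 1.679792

a=74.641 sag=50.740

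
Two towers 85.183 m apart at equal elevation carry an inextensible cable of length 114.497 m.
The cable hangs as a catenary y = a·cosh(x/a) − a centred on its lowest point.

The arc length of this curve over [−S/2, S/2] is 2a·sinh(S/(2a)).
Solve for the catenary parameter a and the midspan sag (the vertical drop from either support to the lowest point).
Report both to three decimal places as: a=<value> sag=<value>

seed: a₀ = √(S³/(24(L−S))) = √(85.183³/(24·29.314)) = 29.640548
iter 1: u=1.436934  f(a)=+3.179e+00  f'(a)=-2.418e+00  a ← 29.640548 − (+3.179e+00/-2.418e+00) = 30.955647
iter 2: u=1.375888  f(a)=+2.238e-01  f'(a)=-2.088e+00  a ← 30.955647 − (+2.238e-01/-2.088e+00) = 31.062845
iter 3: u=1.371140  f(a)=+1.295e-03  f'(a)=-2.064e+00  a ← 31.062845 − (+1.295e-03/-2.064e+00) = 31.063472
iter 4: u=1.371112  f(a)=+4.393e-08  f'(a)=-2.064e+00  a ← 31.063472 − (+4.393e-08/-2.064e+00) = 31.063472
iter 5: u=1.371112  f(a)=+1.421e-14  f'(a)=-2.064e+00  a ← 31.063472 − (+1.421e-14/-2.064e+00) = 31.063472
converged: |Δa| < 1e-12 after 5 iterations
sag = a·(cosh(S/(2a)) − 1) = 31.063472·(cosh(1.371112) − 1) = 34.069700
T_max/T_min = cosh(S/(2a)) = 2.096777

a=31.063 sag=34.070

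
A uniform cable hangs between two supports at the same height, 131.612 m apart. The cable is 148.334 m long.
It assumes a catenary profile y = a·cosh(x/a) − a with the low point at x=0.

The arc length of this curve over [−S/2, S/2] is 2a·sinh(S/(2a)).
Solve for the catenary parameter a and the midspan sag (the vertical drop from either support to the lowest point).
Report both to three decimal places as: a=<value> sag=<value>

a=76.765 sag=29.976

seed: a₀ = √(S³/(24(L−S))) = √(131.612³/(24·16.722)) = 75.369130
iter 1: u=0.873116  f(a)=+6.491e-01  f'(a)=-4.785e-01  a ← 75.369130 − (+6.491e-01/-4.785e-01) = 76.725622
iter 2: u=0.857680  f(a)=+1.794e-02  f'(a)=-4.524e-01  a ← 76.725622 − (+1.794e-02/-4.524e-01) = 76.765274
iter 3: u=0.857237  f(a)=+1.456e-05  f'(a)=-4.516e-01  a ← 76.765274 − (+1.456e-05/-4.516e-01) = 76.765306
iter 4: u=0.857236  f(a)=+9.635e-12  f'(a)=-4.516e-01  a ← 76.765306 − (+9.635e-12/-4.516e-01) = 76.765306
converged: |Δa| < 1e-12 after 4 iterations
sag = a·(cosh(S/(2a)) − 1) = 76.765306·(cosh(0.857236) − 1) = 29.975764
T_max/T_min = cosh(S/(2a)) = 1.390486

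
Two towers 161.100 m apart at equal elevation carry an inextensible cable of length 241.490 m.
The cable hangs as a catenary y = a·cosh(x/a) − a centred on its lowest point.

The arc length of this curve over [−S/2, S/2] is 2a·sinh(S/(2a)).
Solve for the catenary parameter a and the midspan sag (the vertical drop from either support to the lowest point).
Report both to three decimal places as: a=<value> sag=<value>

seed: a₀ = √(S³/(24(L−S))) = √(161.100³/(24·80.390)) = 46.551821
iter 1: u=1.730330  f(a)=+1.293e+01  f'(a)=-4.605e+00  a ← 46.551821 − (+1.293e+01/-4.605e+00) = 49.359580
iter 2: u=1.631902  f(a)=+1.262e+00  f'(a)=-3.746e+00  a ← 49.359580 − (+1.262e+00/-3.746e+00) = 49.696507
iter 3: u=1.620838  f(a)=+1.490e-02  f'(a)=-3.658e+00  a ← 49.696507 − (+1.490e-02/-3.658e+00) = 49.700580
iter 4: u=1.620705  f(a)=+2.131e-06  f'(a)=-3.657e+00  a ← 49.700580 − (+2.131e-06/-3.657e+00) = 49.700580
iter 5: u=1.620705  f(a)=+2.842e-14  f'(a)=-3.657e+00  a ← 49.700580 − (+2.842e-14/-3.657e+00) = 49.700580
converged: |Δa| < 1e-12 after 5 iterations
sag = a·(cosh(S/(2a)) − 1) = 49.700580·(cosh(1.620705) − 1) = 80.873164
T_max/T_min = cosh(S/(2a)) = 2.627208

a=49.701 sag=80.873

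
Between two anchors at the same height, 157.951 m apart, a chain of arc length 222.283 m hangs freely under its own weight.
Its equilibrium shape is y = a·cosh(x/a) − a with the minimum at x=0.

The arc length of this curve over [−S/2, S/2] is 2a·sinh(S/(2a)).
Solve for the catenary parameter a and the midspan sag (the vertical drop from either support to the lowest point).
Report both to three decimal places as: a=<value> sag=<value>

a=53.356 sag=69.929

seed: a₀ = √(S³/(24(L−S))) = √(157.951³/(24·64.332)) = 50.520126
iter 1: u=1.563248  f(a)=+8.334e+00  f'(a)=-3.226e+00  a ← 50.520126 − (+8.334e+00/-3.226e+00) = 53.103442
iter 2: u=1.487201  f(a)=+6.819e-01  f'(a)=-2.718e+00  a ← 53.103442 − (+6.819e-01/-2.718e+00) = 53.354333
iter 3: u=1.480208  f(a)=+5.464e-03  f'(a)=-2.674e+00  a ← 53.354333 − (+5.464e-03/-2.674e+00) = 53.356376
iter 4: u=1.480151  f(a)=+3.570e-07  f'(a)=-2.674e+00  a ← 53.356376 − (+3.570e-07/-2.674e+00) = 53.356376
iter 5: u=1.480151  f(a)=+5.684e-14  f'(a)=-2.674e+00  a ← 53.356376 − (+5.684e-14/-2.674e+00) = 53.356376
converged: |Δa| < 1e-12 after 5 iterations
sag = a·(cosh(S/(2a)) − 1) = 53.356376·(cosh(1.480151) − 1) = 69.929211
T_max/T_min = cosh(S/(2a)) = 2.310606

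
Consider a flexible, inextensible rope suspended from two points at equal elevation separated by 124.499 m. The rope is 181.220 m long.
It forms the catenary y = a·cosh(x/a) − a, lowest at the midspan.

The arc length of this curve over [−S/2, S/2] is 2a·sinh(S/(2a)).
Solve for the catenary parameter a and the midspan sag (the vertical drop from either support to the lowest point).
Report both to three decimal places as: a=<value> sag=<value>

seed: a₀ = √(S³/(24(L−S))) = √(124.499³/(24·56.721)) = 37.650542
iter 1: u=1.653349  f(a)=+8.277e+00  f'(a)=-3.921e+00  a ← 37.650542 − (+8.277e+00/-3.921e+00) = 39.761275
iter 2: u=1.565581  f(a)=+7.470e-01  f'(a)=-3.243e+00  a ← 39.761275 − (+7.470e-01/-3.243e+00) = 39.991643
iter 3: u=1.556563  f(a)=+7.418e-03  f'(a)=-3.179e+00  a ← 39.991643 − (+7.418e-03/-3.179e+00) = 39.993977
iter 4: u=1.556472  f(a)=+7.476e-07  f'(a)=-3.178e+00  a ← 39.993977 − (+7.476e-07/-3.178e+00) = 39.993977
iter 5: u=1.556472  f(a)=+0.000e+00  f'(a)=-3.178e+00  a ← 39.993977 − (+0.000e+00/-3.178e+00) = 39.993977
converged: |Δa| < 1e-12 after 5 iterations
sag = a·(cosh(S/(2a)) − 1) = 39.993977·(cosh(1.556472) − 1) = 59.049904
T_max/T_min = cosh(S/(2a)) = 2.476470

a=39.994 sag=59.050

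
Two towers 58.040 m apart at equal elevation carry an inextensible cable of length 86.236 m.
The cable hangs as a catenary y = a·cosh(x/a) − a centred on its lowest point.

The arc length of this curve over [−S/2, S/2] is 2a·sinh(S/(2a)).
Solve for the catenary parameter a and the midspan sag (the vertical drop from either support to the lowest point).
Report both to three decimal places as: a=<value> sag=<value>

a=18.120 sag=28.651

seed: a₀ = √(S³/(24(L−S))) = √(58.040³/(24·28.196)) = 16.997762
iter 1: u=1.707284  f(a)=+4.406e+00  f'(a)=-4.391e+00  a ← 16.997762 − (+4.406e+00/-4.391e+00) = 18.001276
iter 2: u=1.612108  f(a)=+4.204e-01  f'(a)=-3.590e+00  a ← 18.001276 − (+4.204e-01/-3.590e+00) = 18.118378
iter 3: u=1.601689  f(a)=+4.717e-03  f'(a)=-3.510e+00  a ← 18.118378 − (+4.717e-03/-3.510e+00) = 18.119722
iter 4: u=1.601570  f(a)=+6.085e-07  f'(a)=-3.509e+00  a ← 18.119722 − (+6.085e-07/-3.509e+00) = 18.119722
iter 5: u=1.601570  f(a)=+2.842e-14  f'(a)=-3.509e+00  a ← 18.119722 − (+2.842e-14/-3.509e+00) = 18.119722
converged: |Δa| < 1e-12 after 5 iterations
sag = a·(cosh(S/(2a)) − 1) = 18.119722·(cosh(1.601570) − 1) = 28.650849
T_max/T_min = cosh(S/(2a)) = 2.581197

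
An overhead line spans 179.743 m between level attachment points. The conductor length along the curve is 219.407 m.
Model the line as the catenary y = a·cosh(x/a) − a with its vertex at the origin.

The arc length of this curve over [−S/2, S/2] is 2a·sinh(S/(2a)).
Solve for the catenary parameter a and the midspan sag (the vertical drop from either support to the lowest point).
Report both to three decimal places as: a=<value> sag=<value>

a=80.568 sag=55.542

seed: a₀ = √(S³/(24(L−S))) = √(179.743³/(24·39.664)) = 78.104149
iter 1: u=1.150662  f(a)=+2.710e+00  f'(a)=-1.157e+00  a ← 78.104149 − (+2.710e+00/-1.157e+00) = 80.447199
iter 2: u=1.117149  f(a)=+1.267e-01  f'(a)=-1.051e+00  a ← 80.447199 − (+1.267e-01/-1.051e+00) = 80.567809
iter 3: u=1.115477  f(a)=+3.072e-04  f'(a)=-1.046e+00  a ← 80.567809 − (+3.072e-04/-1.046e+00) = 80.568103
iter 4: u=1.115472  f(a)=+1.815e-09  f'(a)=-1.046e+00  a ← 80.568103 − (+1.815e-09/-1.046e+00) = 80.568103
iter 5: u=1.115472  f(a)=+2.842e-14  f'(a)=-1.046e+00  a ← 80.568103 − (+2.842e-14/-1.046e+00) = 80.568103
converged: |Δa| < 1e-12 after 5 iterations
sag = a·(cosh(S/(2a)) − 1) = 80.568103·(cosh(1.115472) − 1) = 55.542430
T_max/T_min = cosh(S/(2a)) = 1.689385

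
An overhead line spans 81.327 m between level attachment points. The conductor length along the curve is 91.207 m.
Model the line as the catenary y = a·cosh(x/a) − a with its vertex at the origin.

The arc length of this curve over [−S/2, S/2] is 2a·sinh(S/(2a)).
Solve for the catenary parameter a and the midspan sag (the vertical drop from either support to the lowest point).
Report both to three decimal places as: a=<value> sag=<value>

seed: a₀ = √(S³/(24(L−S))) = √(81.327³/(24·9.880)) = 47.628624
iter 1: u=0.853762  f(a)=+3.664e-01  f'(a)=-4.459e-01  a ← 47.628624 − (+3.664e-01/-4.459e-01) = 48.450291
iter 2: u=0.839283  f(a)=+9.696e-03  f'(a)=-4.226e-01  a ← 48.450291 − (+9.696e-03/-4.226e-01) = 48.473237
iter 3: u=0.838886  f(a)=+7.200e-06  f'(a)=-4.220e-01  a ← 48.473237 − (+7.200e-06/-4.220e-01) = 48.473254
iter 4: u=0.838885  f(a)=+3.979e-12  f'(a)=-4.220e-01  a ← 48.473254 − (+3.979e-12/-4.220e-01) = 48.473254
converged: |Δa| < 1e-12 after 4 iterations
sag = a·(cosh(S/(2a)) − 1) = 48.473254·(cosh(0.838885) − 1) = 18.080000
T_max/T_min = cosh(S/(2a)) = 1.372989

a=48.473 sag=18.080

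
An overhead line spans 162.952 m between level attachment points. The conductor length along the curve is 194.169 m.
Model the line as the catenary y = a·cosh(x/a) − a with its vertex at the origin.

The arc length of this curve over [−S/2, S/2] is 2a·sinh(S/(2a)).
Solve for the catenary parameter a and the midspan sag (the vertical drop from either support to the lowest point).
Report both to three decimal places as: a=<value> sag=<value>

seed: a₀ = √(S³/(24(L−S))) = √(162.952³/(24·31.217)) = 75.995581
iter 1: u=1.072115  f(a)=+1.844e+00  f'(a)=-9.199e-01  a ← 75.995581 − (+1.844e+00/-9.199e-01) = 78.000040
iter 2: u=1.044564  f(a)=+7.547e-02  f'(a)=-8.460e-01  a ← 78.000040 − (+7.547e-02/-8.460e-01) = 78.089251
iter 3: u=1.043370  f(a)=+1.384e-04  f'(a)=-8.429e-01  a ← 78.089251 − (+1.384e-04/-8.429e-01) = 78.089415
iter 4: u=1.043368  f(a)=+4.672e-10  f'(a)=-8.429e-01  a ← 78.089415 − (+4.672e-10/-8.429e-01) = 78.089415
iter 5: u=1.043368  f(a)=+2.842e-14  f'(a)=-8.429e-01  a ← 78.089415 − (+2.842e-14/-8.429e-01) = 78.089415
converged: |Δa| < 1e-12 after 5 iterations
sag = a·(cosh(S/(2a)) − 1) = 78.089415·(cosh(1.043368) − 1) = 46.503349
T_max/T_min = cosh(S/(2a)) = 1.595514

a=78.089 sag=46.503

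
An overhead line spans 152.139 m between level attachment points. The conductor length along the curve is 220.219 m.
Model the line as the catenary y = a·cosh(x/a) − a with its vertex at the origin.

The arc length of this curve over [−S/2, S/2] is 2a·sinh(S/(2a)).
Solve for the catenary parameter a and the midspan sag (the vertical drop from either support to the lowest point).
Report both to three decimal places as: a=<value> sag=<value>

seed: a₀ = √(S³/(24(L−S))) = √(152.139³/(24·68.080)) = 46.424308
iter 1: u=1.638570  f(a)=+9.746e+00  f'(a)=-3.800e+00  a ← 46.424308 − (+9.746e+00/-3.800e+00) = 48.989188
iter 2: u=1.552781  f(a)=+8.660e-01  f'(a)=-3.152e+00  a ← 48.989188 − (+8.660e-01/-3.152e+00) = 49.263934
iter 3: u=1.544122  f(a)=+8.310e-03  f'(a)=-3.092e+00  a ← 49.263934 − (+8.310e-03/-3.092e+00) = 49.266622
iter 4: u=1.544037  f(a)=+7.815e-07  f'(a)=-3.091e+00  a ← 49.266622 − (+7.815e-07/-3.091e+00) = 49.266622
iter 5: u=1.544037  f(a)=+0.000e+00  f'(a)=-3.091e+00  a ← 49.266622 − (+0.000e+00/-3.091e+00) = 49.266622
converged: |Δa| < 1e-12 after 5 iterations
sag = a·(cosh(S/(2a)) − 1) = 49.266622·(cosh(1.544037) − 1) = 71.362156
T_max/T_min = cosh(S/(2a)) = 2.448489

a=49.267 sag=71.362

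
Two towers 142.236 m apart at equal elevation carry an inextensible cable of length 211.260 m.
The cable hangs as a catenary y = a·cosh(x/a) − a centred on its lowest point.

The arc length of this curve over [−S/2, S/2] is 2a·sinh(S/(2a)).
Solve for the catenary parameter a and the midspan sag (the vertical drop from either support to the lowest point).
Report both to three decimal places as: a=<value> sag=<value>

a=44.426 sag=70.166

seed: a₀ = √(S³/(24(L−S))) = √(142.236³/(24·69.024)) = 41.678167
iter 1: u=1.706361  f(a)=+1.077e+01  f'(a)=-4.383e+00  a ← 41.678167 − (+1.077e+01/-4.383e+00) = 44.136636
iter 2: u=1.611314  f(a)=+1.027e+00  f'(a)=-3.584e+00  a ← 44.136636 − (+1.027e+00/-3.584e+00) = 44.423196
iter 3: u=1.600920  f(a)=+1.150e-02  f'(a)=-3.504e+00  a ← 44.423196 − (+1.150e-02/-3.504e+00) = 44.426477
iter 4: u=1.600802  f(a)=+1.477e-06  f'(a)=-3.503e+00  a ← 44.426477 − (+1.477e-06/-3.503e+00) = 44.426478
iter 5: u=1.600802  f(a)=+0.000e+00  f'(a)=-3.503e+00  a ← 44.426478 − (+0.000e+00/-3.503e+00) = 44.426478
converged: |Δa| < 1e-12 after 5 iterations
sag = a·(cosh(S/(2a)) − 1) = 44.426478·(cosh(1.600802) − 1) = 70.165882
T_max/T_min = cosh(S/(2a)) = 2.579371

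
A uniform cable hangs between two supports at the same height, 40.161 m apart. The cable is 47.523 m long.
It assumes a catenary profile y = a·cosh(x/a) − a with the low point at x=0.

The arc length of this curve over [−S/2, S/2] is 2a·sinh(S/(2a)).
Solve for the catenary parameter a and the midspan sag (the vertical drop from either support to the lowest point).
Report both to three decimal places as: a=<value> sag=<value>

a=19.653 sag=11.183

seed: a₀ = √(S³/(24(L−S))) = √(40.161³/(24·7.362)) = 19.147111
iter 1: u=1.048748  f(a)=+4.156e-01  f'(a)=-8.570e-01  a ← 19.147111 − (+4.156e-01/-8.570e-01) = 19.632113
iter 2: u=1.022839  f(a)=+1.632e-02  f'(a)=-7.909e-01  a ← 19.632113 − (+1.632e-02/-7.909e-01) = 19.652743
iter 3: u=1.021766  f(a)=+2.742e-05  f'(a)=-7.882e-01  a ← 19.652743 − (+2.742e-05/-7.882e-01) = 19.652778
iter 4: u=1.021764  f(a)=+7.772e-11  f'(a)=-7.882e-01  a ← 19.652778 − (+7.772e-11/-7.882e-01) = 19.652778
iter 5: u=1.021764  f(a)=+0.000e+00  f'(a)=-7.882e-01  a ← 19.652778 − (+0.000e+00/-7.882e-01) = 19.652778
converged: |Δa| < 1e-12 after 5 iterations
sag = a·(cosh(S/(2a)) − 1) = 19.652778·(cosh(1.021764) − 1) = 11.182925
T_max/T_min = cosh(S/(2a)) = 1.569025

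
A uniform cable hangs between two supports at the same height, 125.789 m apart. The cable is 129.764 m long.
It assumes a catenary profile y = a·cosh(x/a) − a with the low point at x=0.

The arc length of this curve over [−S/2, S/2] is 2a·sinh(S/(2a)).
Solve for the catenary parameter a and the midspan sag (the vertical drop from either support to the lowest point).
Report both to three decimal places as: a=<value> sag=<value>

a=145.120 sag=13.844

seed: a₀ = √(S³/(24(L−S))) = √(125.789³/(24·3.975)) = 144.440775
iter 1: u=0.435435  f(a)=+3.785e-02  f'(a)=-5.609e-02  a ← 144.440775 − (+3.785e-02/-5.609e-02) = 145.115652
iter 2: u=0.433409  f(a)=+2.669e-04  f'(a)=-5.530e-02  a ← 145.115652 − (+2.669e-04/-5.530e-02) = 145.120479
iter 3: u=0.433395  f(a)=+1.348e-08  f'(a)=-5.530e-02  a ← 145.120479 − (+1.348e-08/-5.530e-02) = 145.120479
iter 4: u=0.433395  f(a)=+0.000e+00  f'(a)=-5.530e-02  a ← 145.120479 − (+0.000e+00/-5.530e-02) = 145.120479
converged: |Δa| < 1e-12 after 4 iterations
sag = a·(cosh(S/(2a)) − 1) = 145.120479·(cosh(0.433395) − 1) = 13.843754
T_max/T_min = cosh(S/(2a)) = 1.095395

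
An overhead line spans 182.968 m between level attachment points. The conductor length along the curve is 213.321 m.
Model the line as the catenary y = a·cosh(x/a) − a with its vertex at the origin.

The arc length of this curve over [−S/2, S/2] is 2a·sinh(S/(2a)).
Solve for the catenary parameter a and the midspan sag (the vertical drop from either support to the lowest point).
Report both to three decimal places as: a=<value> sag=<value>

a=93.897 sag=48.206

seed: a₀ = √(S³/(24(L−S))) = √(182.968³/(24·30.353)) = 91.697243
iter 1: u=0.997674  f(a)=+1.547e+00  f'(a)=-7.303e-01  a ← 91.697243 − (+1.547e+00/-7.303e-01) = 93.815390
iter 2: u=0.975149  f(a)=+5.522e-02  f'(a)=-6.790e-01  a ← 93.815390 − (+5.522e-02/-6.790e-01) = 93.896717
iter 3: u=0.974305  f(a)=+7.615e-05  f'(a)=-6.771e-01  a ← 93.896717 − (+7.615e-05/-6.771e-01) = 93.896830
iter 4: u=0.974303  f(a)=+1.452e-10  f'(a)=-6.771e-01  a ← 93.896830 − (+1.452e-10/-6.771e-01) = 93.896830
iter 5: u=0.974303  f(a)=+0.000e+00  f'(a)=-6.771e-01  a ← 93.896830 − (+0.000e+00/-6.771e-01) = 93.896830
converged: |Δa| < 1e-12 after 5 iterations
sag = a·(cosh(S/(2a)) − 1) = 93.896830·(cosh(0.974303) − 1) = 48.205517
T_max/T_min = cosh(S/(2a)) = 1.513388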